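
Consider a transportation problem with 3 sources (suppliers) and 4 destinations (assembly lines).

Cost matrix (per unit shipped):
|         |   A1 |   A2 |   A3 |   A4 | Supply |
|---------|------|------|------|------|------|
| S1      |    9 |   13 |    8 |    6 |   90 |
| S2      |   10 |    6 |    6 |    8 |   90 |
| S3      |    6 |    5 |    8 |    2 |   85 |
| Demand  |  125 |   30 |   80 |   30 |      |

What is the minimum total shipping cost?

1720

Optimal allocation:
  S1 to A1: 70 × 9 = 630
  S1 to A3: 20 × 8 = 160
  S2 to A2: 30 × 6 = 180
  S2 to A3: 60 × 6 = 360
  S3 to A1: 55 × 6 = 330
  S3 to A4: 30 × 2 = 60
Total = 630 + 160 + 180 + 360 + 330 + 60 = 1720.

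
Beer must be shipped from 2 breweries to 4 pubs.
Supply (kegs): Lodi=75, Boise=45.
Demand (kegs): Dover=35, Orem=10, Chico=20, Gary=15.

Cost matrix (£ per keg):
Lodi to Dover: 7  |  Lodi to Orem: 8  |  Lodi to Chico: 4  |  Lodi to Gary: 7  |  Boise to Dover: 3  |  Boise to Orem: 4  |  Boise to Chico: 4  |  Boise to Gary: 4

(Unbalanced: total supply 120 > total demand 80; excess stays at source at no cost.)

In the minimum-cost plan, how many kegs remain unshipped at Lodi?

40

An optimal plan:
  Lodi to Chico: 20 × £4 = £80
  Lodi to Gary: 15 × £7 = £105
  Boise to Dover: 35 × £3 = £105
  Boise to Orem: 10 × £4 = £40
Total cost = £330.
Lodi ships 35 of its 75, leaving 40.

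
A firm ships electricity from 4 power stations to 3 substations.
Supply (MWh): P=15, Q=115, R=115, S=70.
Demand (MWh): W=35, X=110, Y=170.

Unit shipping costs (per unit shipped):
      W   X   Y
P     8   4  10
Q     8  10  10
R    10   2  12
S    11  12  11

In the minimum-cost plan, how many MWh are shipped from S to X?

Optimal shipments:
  P->Y: 15 MWh
  Q->W: 30 MWh
  Q->Y: 85 MWh
  R->W: 5 MWh
  R->X: 110 MWh
  S->Y: 70 MWh
Total cost = 2280.
The route S→X is not used.

0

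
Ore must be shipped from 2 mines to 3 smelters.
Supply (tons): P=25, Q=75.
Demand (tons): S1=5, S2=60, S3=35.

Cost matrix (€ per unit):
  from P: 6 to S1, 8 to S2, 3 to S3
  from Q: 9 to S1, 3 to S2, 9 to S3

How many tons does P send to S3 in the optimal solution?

25

Optimal shipments:
  P→S3: 25 × €3 = €75
  Q→S1: 5 × €9 = €45
  Q→S2: 60 × €3 = €180
  Q→S3: 10 × €9 = €90
Total cost = €390.
So P→S3 carries 25 tons.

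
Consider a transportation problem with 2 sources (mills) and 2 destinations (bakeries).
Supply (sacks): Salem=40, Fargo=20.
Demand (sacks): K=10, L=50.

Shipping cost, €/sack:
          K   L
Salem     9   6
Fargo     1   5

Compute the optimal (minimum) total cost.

300

Optimal allocation:
  Salem→L: 40 × €6 = €240
  Fargo→K: 10 × €1 = €10
  Fargo→L: 10 × €5 = €50
Total = 240 + 10 + 50 = €300.
(Supply check: Salem ships 40; Fargo ships 20.)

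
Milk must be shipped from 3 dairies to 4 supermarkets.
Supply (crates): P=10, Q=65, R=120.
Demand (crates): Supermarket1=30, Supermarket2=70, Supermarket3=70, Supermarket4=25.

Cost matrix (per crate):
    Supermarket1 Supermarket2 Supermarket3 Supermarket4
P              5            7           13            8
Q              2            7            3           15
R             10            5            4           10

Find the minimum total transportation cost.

One minimum-cost allocation:
  P→Supermarket4: 10 crates
  Q→Supermarket1: 30 crates
  Q→Supermarket3: 35 crates
  R→Supermarket2: 70 crates
  R→Supermarket3: 35 crates
  R→Supermarket4: 15 crates
Total cost = 885.
(Supply check: P ships 10; Q ships 65; R ships 120.)

885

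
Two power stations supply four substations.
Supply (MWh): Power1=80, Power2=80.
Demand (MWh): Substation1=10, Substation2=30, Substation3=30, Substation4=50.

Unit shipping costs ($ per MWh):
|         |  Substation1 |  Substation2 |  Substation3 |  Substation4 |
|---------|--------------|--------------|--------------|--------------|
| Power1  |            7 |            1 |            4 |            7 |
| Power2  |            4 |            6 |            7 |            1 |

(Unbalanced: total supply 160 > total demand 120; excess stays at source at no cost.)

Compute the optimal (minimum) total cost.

240

A cheapest plan:
  Power1–Substation2: 30 × $1 = $30
  Power1–Substation3: 30 × $4 = $120
  Power2–Substation1: 10 × $4 = $40
  Power2–Substation4: 50 × $1 = $50
Total = 30 + 120 + 40 + 50 = $240.
(Supply check: Power1 ships 60; Power2 ships 60.)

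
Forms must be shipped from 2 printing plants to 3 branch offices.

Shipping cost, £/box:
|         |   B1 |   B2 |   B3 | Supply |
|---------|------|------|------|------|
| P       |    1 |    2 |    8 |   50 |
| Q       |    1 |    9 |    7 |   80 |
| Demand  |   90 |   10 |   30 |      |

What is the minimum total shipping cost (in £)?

320

A cheapest plan:
  P→B1: 40 boxes
  P→B2: 10 boxes
  Q→B1: 50 boxes
  Q→B3: 30 boxes
Total cost = £320.
(Supply check: P ships 50; Q ships 80.)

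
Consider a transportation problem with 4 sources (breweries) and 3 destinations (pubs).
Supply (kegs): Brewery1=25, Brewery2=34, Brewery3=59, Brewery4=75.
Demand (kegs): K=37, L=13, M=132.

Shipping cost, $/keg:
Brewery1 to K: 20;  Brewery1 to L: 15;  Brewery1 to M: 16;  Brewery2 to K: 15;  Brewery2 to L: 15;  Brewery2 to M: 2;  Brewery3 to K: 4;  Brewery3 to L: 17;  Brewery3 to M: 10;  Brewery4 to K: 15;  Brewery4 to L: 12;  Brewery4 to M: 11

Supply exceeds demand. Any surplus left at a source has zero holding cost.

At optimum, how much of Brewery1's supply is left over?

Minimum-cost shipments:
  Brewery1 to L: 13 × $15 = $195
  Brewery1 to M: 1 × $16 = $16
  Brewery2 to M: 34 × $2 = $68
  Brewery3 to K: 37 × $4 = $148
  Brewery3 to M: 22 × $10 = $220
  Brewery4 to M: 75 × $11 = $825
Total cost = $1472.
Brewery1 ships 14 of its 25, leaving 11.

11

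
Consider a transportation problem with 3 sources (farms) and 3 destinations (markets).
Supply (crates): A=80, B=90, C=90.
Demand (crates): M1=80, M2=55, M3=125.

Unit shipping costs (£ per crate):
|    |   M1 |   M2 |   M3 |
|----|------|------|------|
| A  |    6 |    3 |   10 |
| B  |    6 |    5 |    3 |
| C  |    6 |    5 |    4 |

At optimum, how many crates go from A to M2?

55

Solving gives:
  A→M1: 25 crates
  A→M2: 55 crates
  B→M3: 90 crates
  C→M1: 55 crates
  C→M3: 35 crates
Total cost = £1055.
So A→M2 carries 55 crates.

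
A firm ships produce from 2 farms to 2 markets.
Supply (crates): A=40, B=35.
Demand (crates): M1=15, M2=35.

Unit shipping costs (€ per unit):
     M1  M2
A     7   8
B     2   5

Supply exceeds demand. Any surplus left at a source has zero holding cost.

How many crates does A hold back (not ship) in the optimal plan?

25

An optimal plan:
  A->M2: 15 × €8 = €120
  B->M1: 15 × €2 = €30
  B->M2: 20 × €5 = €100
Total cost = €250.
A ships 15 of its 40, leaving 25.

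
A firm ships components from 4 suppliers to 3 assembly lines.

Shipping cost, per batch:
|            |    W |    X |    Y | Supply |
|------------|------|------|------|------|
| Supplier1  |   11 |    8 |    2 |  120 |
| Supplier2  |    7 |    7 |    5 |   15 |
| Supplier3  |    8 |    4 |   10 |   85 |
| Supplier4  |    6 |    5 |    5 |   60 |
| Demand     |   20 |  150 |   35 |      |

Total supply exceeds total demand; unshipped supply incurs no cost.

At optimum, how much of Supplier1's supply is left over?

Minimum-cost shipments:
  Supplier1 to X: 10 × 8 = 80
  Supplier1 to Y: 35 × 2 = 70
  Supplier2 to W: 15 × 7 = 105
  Supplier3 to X: 85 × 4 = 340
  Supplier4 to W: 5 × 6 = 30
  Supplier4 to X: 55 × 5 = 275
Total cost = 900.
Supplier1 ships 45 of its 120, leaving 75.

75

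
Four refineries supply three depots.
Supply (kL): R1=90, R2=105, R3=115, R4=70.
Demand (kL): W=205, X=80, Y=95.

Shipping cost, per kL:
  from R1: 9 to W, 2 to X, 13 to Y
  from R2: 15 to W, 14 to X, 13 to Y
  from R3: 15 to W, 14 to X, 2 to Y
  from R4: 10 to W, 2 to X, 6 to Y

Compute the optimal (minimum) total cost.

A cheapest plan:
  R1→W: 80 × 9 = 720
  R1→X: 10 × 2 = 20
  R2→W: 105 × 15 = 1575
  R3→W: 20 × 15 = 300
  R3→Y: 95 × 2 = 190
  R4→X: 70 × 2 = 140
Total = 720 + 20 + 1575 + 300 + 190 + 140 = 2945.

2945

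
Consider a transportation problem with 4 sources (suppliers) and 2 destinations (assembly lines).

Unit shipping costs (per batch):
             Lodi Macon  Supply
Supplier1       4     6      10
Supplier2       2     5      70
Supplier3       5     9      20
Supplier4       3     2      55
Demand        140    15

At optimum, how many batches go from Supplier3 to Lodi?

Optimal shipments:
  Supplier1->Lodi: 10 × 4 = 40
  Supplier2->Lodi: 70 × 2 = 140
  Supplier3->Lodi: 20 × 5 = 100
  Supplier4->Lodi: 40 × 3 = 120
  Supplier4->Macon: 15 × 2 = 30
Total cost = 430.
So Supplier3→Lodi carries 20 batches.

20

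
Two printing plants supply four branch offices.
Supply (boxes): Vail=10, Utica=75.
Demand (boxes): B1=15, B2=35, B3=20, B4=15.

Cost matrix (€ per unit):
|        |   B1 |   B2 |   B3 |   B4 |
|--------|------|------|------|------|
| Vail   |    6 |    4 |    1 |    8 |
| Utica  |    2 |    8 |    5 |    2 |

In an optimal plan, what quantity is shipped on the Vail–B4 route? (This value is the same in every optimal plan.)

The minimum-cost plan:
  Vail→B3: 10 × €1 = €10
  Utica→B1: 15 × €2 = €30
  Utica→B2: 35 × €8 = €280
  Utica→B3: 10 × €5 = €50
  Utica→B4: 15 × €2 = €30
Total cost = €400.
The route Vail→B4 is not used.

0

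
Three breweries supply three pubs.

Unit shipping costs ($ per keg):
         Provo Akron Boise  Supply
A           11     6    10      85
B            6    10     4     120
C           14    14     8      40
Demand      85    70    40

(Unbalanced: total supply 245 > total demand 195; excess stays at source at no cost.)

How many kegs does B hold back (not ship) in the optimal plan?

Minimum-cost shipments:
  A->Akron: 70 kegs
  B->Provo: 85 kegs
  B->Boise: 35 kegs
  C->Boise: 5 kegs
Total cost = $1110.
B ships 120 of its 120, leaving 0.

0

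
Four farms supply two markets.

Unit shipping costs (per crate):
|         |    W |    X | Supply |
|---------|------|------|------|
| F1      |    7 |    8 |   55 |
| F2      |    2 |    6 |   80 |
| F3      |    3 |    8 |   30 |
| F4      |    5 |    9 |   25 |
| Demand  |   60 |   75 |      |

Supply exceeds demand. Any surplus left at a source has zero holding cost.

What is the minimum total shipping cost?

One minimum-cost allocation:
  F1–X: 25 × 8 = 200
  F2–W: 30 × 2 = 60
  F2–X: 50 × 6 = 300
  F3–W: 30 × 3 = 90
Total = 200 + 60 + 300 + 90 = 650.

650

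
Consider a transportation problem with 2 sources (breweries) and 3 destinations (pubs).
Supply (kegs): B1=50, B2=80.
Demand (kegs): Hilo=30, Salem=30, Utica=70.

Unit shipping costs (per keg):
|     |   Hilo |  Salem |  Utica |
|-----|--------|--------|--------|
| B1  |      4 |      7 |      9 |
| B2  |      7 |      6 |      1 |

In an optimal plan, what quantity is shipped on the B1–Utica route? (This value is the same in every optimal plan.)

The minimum-cost plan:
  B1 to Hilo: 30 × 4 = 120
  B1 to Salem: 20 × 7 = 140
  B2 to Salem: 10 × 6 = 60
  B2 to Utica: 70 × 1 = 70
Total cost = 390.
The route B1→Utica is not used.

0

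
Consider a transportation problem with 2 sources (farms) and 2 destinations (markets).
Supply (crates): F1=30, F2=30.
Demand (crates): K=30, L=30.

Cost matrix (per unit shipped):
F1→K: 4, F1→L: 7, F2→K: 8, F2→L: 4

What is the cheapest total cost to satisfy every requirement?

240

Optimal allocation:
  F1→K: 30 crates
  F2→L: 30 crates
Total cost = 240.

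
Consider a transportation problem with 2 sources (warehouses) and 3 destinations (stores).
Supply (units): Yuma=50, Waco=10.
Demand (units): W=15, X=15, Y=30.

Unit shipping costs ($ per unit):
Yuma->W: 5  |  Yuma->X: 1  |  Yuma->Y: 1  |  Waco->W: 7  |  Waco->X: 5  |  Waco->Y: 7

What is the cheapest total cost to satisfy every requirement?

140

An optimal shipping plan:
  Yuma->W: 5 × $5 = $25
  Yuma->X: 15 × $1 = $15
  Yuma->Y: 30 × $1 = $30
  Waco->W: 10 × $7 = $70
Total = 25 + 15 + 30 + 70 = $140.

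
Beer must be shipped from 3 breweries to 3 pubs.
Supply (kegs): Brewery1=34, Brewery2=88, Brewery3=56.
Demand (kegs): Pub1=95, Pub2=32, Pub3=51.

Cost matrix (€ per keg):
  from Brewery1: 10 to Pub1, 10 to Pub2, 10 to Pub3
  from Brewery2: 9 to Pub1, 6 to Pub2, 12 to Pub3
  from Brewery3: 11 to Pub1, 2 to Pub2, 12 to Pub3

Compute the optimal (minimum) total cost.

A cheapest plan:
  Brewery1→Pub3: 34 kegs
  Brewery2→Pub1: 88 kegs
  Brewery3→Pub1: 7 kegs
  Brewery3→Pub2: 32 kegs
  Brewery3→Pub3: 17 kegs
Total cost = €1477.
(Supply check: Brewery1 ships 34; Brewery2 ships 88; Brewery3 ships 56.)

1477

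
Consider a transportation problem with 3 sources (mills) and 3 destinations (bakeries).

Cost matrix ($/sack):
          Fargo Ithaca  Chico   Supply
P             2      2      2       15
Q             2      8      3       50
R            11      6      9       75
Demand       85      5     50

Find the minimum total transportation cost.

830

An optimal shipping plan:
  P->Fargo: 15 sacks
  Q->Fargo: 50 sacks
  R->Fargo: 20 sacks
  R->Ithaca: 5 sacks
  R->Chico: 50 sacks
Total cost = $830.
(Supply check: P ships 15; Q ships 50; R ships 75.)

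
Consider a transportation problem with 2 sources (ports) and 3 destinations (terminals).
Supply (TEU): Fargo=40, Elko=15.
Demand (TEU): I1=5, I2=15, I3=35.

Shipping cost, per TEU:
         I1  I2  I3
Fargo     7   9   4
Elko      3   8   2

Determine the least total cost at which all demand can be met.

One minimum-cost allocation:
  Fargo to I2: 15 × 9 = 135
  Fargo to I3: 25 × 4 = 100
  Elko to I1: 5 × 3 = 15
  Elko to I3: 10 × 2 = 20
Total = 135 + 100 + 15 + 20 = 270.

270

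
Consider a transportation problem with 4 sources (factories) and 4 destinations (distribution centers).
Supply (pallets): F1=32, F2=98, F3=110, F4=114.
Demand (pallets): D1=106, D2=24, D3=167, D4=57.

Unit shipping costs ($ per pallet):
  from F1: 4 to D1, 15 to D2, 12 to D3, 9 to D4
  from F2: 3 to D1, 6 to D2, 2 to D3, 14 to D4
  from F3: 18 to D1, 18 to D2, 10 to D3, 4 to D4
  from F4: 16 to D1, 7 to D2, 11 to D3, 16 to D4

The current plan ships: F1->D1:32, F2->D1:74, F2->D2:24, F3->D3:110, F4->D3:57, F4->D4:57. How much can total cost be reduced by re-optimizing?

819

Current plan cost = 32·4 + 74·3 + 24·6 + 110·10 + 57·11 + 57·16 = $3133.
Optimal plan:
  F1->D1: 32 × $4 = $128
  F2->D1: 74 × $3 = $222
  F2->D3: 24 × $2 = $48
  F3->D3: 53 × $10 = $530
  F3->D4: 57 × $4 = $228
  F4->D2: 24 × $7 = $168
  F4->D3: 90 × $11 = $990
Optimal cost = $2314.
Saving = 3133 − 2314 = $819.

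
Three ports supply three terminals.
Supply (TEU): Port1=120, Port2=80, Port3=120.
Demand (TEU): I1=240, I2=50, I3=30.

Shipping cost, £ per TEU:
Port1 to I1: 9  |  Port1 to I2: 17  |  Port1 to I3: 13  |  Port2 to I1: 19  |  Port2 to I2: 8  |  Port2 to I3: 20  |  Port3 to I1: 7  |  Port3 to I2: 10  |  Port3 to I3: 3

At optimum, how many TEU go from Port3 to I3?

Optimal shipments:
  Port1→I1: 120 × £9 = £1080
  Port2→I1: 30 × £19 = £570
  Port2→I2: 50 × £8 = £400
  Port3→I1: 90 × £7 = £630
  Port3→I3: 30 × £3 = £90
Total cost = £2770.
So Port3→I3 carries 30 TEU.

30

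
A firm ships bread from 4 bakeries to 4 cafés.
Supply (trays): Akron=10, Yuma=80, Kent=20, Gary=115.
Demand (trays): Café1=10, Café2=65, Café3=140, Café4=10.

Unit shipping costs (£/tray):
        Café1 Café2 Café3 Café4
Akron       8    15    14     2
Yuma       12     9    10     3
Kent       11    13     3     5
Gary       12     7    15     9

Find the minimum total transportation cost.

2055

One minimum-cost allocation:
  Akron to Café4: 10 × £2 = £20
  Yuma to Café3: 80 × £10 = £800
  Kent to Café3: 20 × £3 = £60
  Gary to Café1: 10 × £12 = £120
  Gary to Café2: 65 × £7 = £455
  Gary to Café3: 40 × £15 = £600
Total = 20 + 800 + 60 + 120 + 455 + 600 = £2055.
(Supply check: Akron ships 10; Yuma ships 80; Kent ships 20; Gary ships 115.)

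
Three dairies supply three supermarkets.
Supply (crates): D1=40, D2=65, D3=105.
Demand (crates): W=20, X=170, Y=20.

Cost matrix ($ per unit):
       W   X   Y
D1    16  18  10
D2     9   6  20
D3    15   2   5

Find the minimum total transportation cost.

One minimum-cost allocation:
  D1→W: 20 × $16 = $320
  D1→Y: 20 × $10 = $200
  D2→X: 65 × $6 = $390
  D3→X: 105 × $2 = $210
Total = 320 + 200 + 390 + 210 = $1120.
(Supply check: D1 ships 40; D2 ships 65; D3 ships 105.)

1120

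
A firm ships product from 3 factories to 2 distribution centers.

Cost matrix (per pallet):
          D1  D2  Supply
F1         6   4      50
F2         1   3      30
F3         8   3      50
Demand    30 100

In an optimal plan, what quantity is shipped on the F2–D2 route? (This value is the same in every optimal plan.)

Solving gives:
  F1->D2: 50 pallets
  F2->D1: 30 pallets
  F3->D2: 50 pallets
Total cost = 380.
The route F2→D2 is not used.

0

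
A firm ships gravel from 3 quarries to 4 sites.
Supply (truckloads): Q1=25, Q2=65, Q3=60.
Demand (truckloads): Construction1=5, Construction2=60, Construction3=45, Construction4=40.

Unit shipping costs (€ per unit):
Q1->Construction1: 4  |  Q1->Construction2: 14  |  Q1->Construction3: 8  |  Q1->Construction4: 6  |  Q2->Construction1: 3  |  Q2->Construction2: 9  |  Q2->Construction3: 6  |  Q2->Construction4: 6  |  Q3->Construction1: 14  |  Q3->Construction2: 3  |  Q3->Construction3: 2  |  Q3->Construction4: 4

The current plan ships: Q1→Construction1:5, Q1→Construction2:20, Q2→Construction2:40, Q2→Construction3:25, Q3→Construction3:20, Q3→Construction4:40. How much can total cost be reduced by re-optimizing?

305

Current plan cost = 5·4 + 20·14 + 40·9 + 25·6 + 20·2 + 40·4 = €1010.
Optimal plan:
  Q1–Construction4: 25 truckloads
  Q2–Construction1: 5 truckloads
  Q2–Construction3: 45 truckloads
  Q2–Construction4: 15 truckloads
  Q3–Construction2: 60 truckloads
Optimal cost = €705.
Saving = 1010 − 705 = €305.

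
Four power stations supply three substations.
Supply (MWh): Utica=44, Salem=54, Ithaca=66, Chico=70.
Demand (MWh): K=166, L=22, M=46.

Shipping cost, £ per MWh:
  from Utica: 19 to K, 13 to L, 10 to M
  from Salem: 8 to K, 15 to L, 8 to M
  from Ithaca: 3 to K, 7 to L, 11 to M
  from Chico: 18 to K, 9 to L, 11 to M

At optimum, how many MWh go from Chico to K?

46

Optimal shipments:
  Utica to M: 44 × £10 = £440
  Salem to K: 54 × £8 = £432
  Ithaca to K: 66 × £3 = £198
  Chico to K: 46 × £18 = £828
  Chico to L: 22 × £9 = £198
  Chico to M: 2 × £11 = £22
Total cost = £2118.
So Chico→K carries 46 MWh.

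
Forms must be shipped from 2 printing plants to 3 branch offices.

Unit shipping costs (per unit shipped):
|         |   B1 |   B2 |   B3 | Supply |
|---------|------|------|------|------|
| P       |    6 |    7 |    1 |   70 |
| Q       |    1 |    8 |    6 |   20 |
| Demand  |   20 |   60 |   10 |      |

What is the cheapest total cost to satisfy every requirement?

Optimal allocation:
  P–B2: 60 × 7 = 420
  P–B3: 10 × 1 = 10
  Q–B1: 20 × 1 = 20
Total = 420 + 10 + 20 = 450.
(Supply check: P ships 70; Q ships 20.)

450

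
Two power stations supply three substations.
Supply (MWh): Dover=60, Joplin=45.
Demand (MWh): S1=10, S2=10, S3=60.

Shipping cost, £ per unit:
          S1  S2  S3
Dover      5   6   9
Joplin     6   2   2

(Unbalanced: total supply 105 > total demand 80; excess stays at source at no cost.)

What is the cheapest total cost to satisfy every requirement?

335

An optimal shipping plan:
  Dover–S1: 10 MWh
  Dover–S2: 10 MWh
  Dover–S3: 15 MWh
  Joplin–S3: 45 MWh
Total cost = £335.
(Supply check: Dover ships 35; Joplin ships 45.)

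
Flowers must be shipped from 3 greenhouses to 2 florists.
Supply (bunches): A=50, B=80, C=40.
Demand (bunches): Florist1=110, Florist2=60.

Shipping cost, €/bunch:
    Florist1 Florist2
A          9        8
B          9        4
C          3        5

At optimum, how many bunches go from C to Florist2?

Solving gives:
  A->Florist1: 50 × €9 = €450
  B->Florist1: 20 × €9 = €180
  B->Florist2: 60 × €4 = €240
  C->Florist1: 40 × €3 = €120
Total cost = €990.
The route C→Florist2 is not used.

0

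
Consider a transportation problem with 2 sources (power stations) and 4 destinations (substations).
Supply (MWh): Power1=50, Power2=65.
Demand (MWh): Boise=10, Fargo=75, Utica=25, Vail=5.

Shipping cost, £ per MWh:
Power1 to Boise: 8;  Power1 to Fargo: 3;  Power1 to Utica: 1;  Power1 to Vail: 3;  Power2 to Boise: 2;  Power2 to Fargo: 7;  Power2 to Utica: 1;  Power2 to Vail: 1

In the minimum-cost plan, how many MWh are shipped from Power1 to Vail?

Optimal shipments:
  Power1→Fargo: 50 × £3 = £150
  Power2→Boise: 10 × £2 = £20
  Power2→Fargo: 25 × £7 = £175
  Power2→Utica: 25 × £1 = £25
  Power2→Vail: 5 × £1 = £5
Total cost = £375.
The route Power1→Vail is not used.

0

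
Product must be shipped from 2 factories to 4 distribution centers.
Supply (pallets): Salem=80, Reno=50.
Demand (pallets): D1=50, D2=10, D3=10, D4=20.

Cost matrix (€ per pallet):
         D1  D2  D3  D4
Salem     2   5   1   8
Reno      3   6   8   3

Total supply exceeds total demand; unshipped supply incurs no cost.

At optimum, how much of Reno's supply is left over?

Minimum-cost shipments:
  Salem→D1: 50 pallets
  Salem→D2: 10 pallets
  Salem→D3: 10 pallets
  Reno→D4: 20 pallets
Total cost = €220.
Reno ships 20 of its 50, leaving 30.

30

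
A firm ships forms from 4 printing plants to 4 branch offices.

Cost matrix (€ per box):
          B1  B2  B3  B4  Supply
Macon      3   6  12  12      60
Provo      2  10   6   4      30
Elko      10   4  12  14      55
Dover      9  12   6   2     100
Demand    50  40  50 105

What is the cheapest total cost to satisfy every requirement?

980

One minimum-cost allocation:
  Macon to B1: 50 × €3 = €150
  Macon to B3: 10 × €12 = €120
  Provo to B3: 25 × €6 = €150
  Provo to B4: 5 × €4 = €20
  Elko to B2: 40 × €4 = €160
  Elko to B3: 15 × €12 = €180
  Dover to B4: 100 × €2 = €200
Total = 150 + 120 + 150 + 20 + 160 + 180 + 200 = €980.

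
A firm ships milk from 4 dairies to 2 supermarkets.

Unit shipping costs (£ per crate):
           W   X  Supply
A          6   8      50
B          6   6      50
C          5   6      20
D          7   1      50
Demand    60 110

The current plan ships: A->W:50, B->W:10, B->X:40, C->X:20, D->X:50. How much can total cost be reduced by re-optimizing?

Current plan cost = 50·6 + 10·6 + 40·6 + 20·6 + 50·1 = £770.
Optimal plan:
  A->W: 50 × £6 = £300
  B->X: 50 × £6 = £300
  C->W: 10 × £5 = £50
  C->X: 10 × £6 = £60
  D->X: 50 × £1 = £50
Optimal cost = £760.
Saving = 770 − 760 = £10.

10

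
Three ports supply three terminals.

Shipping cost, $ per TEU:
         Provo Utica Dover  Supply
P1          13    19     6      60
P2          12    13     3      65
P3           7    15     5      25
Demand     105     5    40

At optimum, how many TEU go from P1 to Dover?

0

The minimum-cost plan:
  P1→Provo: 60 × $13 = $780
  P2→Provo: 20 × $12 = $240
  P2→Utica: 5 × $13 = $65
  P2→Dover: 40 × $3 = $120
  P3→Provo: 25 × $7 = $175
Total cost = $1380.
The route P1→Dover is not used.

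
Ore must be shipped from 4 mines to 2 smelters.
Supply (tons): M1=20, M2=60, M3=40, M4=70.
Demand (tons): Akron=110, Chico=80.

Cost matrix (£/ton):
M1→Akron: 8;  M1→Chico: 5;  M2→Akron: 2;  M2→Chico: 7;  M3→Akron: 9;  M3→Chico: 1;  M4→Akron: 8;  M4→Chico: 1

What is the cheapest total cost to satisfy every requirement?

600

Optimal allocation:
  M1 to Akron: 20 × £8 = £160
  M2 to Akron: 60 × £2 = £120
  M3 to Chico: 40 × £1 = £40
  M4 to Akron: 30 × £8 = £240
  M4 to Chico: 40 × £1 = £40
Total = 160 + 120 + 40 + 240 + 40 = £600.
(Supply check: M1 ships 20; M2 ships 60; M3 ships 40; M4 ships 70.)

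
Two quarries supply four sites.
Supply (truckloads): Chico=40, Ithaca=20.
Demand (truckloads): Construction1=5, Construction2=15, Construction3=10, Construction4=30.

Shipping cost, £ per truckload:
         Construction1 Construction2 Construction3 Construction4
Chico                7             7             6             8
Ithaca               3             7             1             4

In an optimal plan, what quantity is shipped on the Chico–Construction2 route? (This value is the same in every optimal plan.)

15

Solving gives:
  Chico–Construction1: 5 truckloads
  Chico–Construction2: 15 truckloads
  Chico–Construction4: 20 truckloads
  Ithaca–Construction3: 10 truckloads
  Ithaca–Construction4: 10 truckloads
Total cost = £350.
So Chico→Construction2 carries 15 truckloads.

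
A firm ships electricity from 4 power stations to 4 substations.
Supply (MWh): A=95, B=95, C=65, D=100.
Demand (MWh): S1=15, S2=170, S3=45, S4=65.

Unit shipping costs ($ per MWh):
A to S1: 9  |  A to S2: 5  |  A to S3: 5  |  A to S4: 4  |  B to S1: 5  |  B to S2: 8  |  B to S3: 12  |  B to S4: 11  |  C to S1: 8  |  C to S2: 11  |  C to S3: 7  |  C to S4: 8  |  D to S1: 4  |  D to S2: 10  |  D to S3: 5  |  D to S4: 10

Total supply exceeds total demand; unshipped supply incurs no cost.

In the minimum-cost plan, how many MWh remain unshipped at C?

20

Minimum-cost shipments:
  A–S2: 75 MWh
  A–S4: 20 MWh
  B–S2: 95 MWh
  C–S4: 45 MWh
  D–S1: 15 MWh
  D–S3: 45 MWh
Total cost = $1860.
C ships 45 of its 65, leaving 20.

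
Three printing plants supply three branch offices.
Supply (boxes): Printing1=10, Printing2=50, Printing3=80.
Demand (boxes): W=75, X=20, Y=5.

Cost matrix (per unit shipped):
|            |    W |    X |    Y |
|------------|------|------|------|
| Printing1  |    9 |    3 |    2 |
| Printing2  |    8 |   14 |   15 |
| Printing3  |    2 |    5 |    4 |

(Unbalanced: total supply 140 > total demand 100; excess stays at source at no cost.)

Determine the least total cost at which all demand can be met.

310

Optimal allocation:
  Printing1→X: 10 boxes
  Printing2→W: 10 boxes
  Printing3→W: 65 boxes
  Printing3→X: 10 boxes
  Printing3→Y: 5 boxes
Total cost = 310.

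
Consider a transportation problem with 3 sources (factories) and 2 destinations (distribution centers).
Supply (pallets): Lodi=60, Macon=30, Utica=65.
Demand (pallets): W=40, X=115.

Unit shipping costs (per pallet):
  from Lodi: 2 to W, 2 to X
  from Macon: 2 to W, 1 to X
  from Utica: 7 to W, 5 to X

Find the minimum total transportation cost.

475

Optimal allocation:
  Lodi→W: 40 × 2 = 80
  Lodi→X: 20 × 2 = 40
  Macon→X: 30 × 1 = 30
  Utica→X: 65 × 5 = 325
Total = 80 + 40 + 30 + 325 = 475.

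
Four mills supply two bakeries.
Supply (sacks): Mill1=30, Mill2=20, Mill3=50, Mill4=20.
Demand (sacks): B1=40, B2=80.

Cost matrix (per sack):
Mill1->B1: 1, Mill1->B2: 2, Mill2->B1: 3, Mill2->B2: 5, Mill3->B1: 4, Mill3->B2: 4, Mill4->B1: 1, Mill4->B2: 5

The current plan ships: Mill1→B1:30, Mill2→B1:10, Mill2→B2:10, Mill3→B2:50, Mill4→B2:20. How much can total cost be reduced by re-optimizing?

Current plan cost = 30·1 + 10·3 + 10·5 + 50·4 + 20·5 = 410.
Optimal plan:
  Mill1->B2: 30 sacks
  Mill2->B1: 20 sacks
  Mill3->B2: 50 sacks
  Mill4->B1: 20 sacks
Optimal cost = 340.
Saving = 410 − 340 = 70.

70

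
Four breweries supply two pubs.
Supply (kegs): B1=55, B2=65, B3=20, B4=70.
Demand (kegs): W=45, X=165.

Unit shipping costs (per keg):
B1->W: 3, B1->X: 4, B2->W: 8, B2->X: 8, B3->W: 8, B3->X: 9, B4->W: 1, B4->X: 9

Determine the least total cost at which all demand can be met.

1190

Optimal allocation:
  B1–X: 55 × 4 = 220
  B2–X: 65 × 8 = 520
  B3–X: 20 × 9 = 180
  B4–W: 45 × 1 = 45
  B4–X: 25 × 9 = 225
Total = 220 + 520 + 180 + 45 + 225 = 1190.
(Supply check: B1 ships 55; B2 ships 65; B3 ships 20; B4 ships 70.)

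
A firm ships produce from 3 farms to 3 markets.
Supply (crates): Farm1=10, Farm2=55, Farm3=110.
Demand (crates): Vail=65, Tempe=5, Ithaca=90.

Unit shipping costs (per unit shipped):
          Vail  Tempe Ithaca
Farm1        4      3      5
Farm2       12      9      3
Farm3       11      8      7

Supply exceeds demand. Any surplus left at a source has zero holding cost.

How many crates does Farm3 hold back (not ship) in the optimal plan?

An optimal plan:
  Farm1 to Vail: 10 × 4 = 40
  Farm2 to Ithaca: 55 × 3 = 165
  Farm3 to Vail: 55 × 11 = 605
  Farm3 to Tempe: 5 × 8 = 40
  Farm3 to Ithaca: 35 × 7 = 245
Total cost = 1095.
Farm3 ships 95 of its 110, leaving 15.

15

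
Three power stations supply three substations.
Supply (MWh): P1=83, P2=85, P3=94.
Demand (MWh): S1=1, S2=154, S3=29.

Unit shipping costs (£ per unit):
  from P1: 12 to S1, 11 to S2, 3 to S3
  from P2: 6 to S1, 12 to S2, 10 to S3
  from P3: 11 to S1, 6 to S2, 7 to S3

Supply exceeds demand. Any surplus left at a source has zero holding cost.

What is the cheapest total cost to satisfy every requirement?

1323

An optimal shipping plan:
  P1–S2: 54 × £11 = £594
  P1–S3: 29 × £3 = £87
  P2–S1: 1 × £6 = £6
  P2–S2: 6 × £12 = £72
  P3–S2: 94 × £6 = £564
Total = 594 + 87 + 6 + 72 + 564 = £1323.
(Supply check: P1 ships 83; P2 ships 7; P3 ships 94.)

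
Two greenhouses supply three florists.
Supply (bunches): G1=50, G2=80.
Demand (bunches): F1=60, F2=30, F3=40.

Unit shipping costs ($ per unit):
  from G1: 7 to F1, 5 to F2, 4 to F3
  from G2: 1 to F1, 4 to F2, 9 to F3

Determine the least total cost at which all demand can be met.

One minimum-cost allocation:
  G1–F2: 10 × $5 = $50
  G1–F3: 40 × $4 = $160
  G2–F1: 60 × $1 = $60
  G2–F2: 20 × $4 = $80
Total = 50 + 160 + 60 + 80 = $350.

350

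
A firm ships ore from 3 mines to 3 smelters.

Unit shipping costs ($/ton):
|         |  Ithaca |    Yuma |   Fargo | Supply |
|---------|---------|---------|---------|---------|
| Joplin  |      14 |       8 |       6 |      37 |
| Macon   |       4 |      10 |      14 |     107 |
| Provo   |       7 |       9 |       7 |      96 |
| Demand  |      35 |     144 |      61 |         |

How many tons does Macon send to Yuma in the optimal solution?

The minimum-cost plan:
  Joplin–Fargo: 37 × $6 = $222
  Macon–Ithaca: 35 × $4 = $140
  Macon–Yuma: 72 × $10 = $720
  Provo–Yuma: 72 × $9 = $648
  Provo–Fargo: 24 × $7 = $168
Total cost = $1898.
So Macon→Yuma carries 72 tons.

72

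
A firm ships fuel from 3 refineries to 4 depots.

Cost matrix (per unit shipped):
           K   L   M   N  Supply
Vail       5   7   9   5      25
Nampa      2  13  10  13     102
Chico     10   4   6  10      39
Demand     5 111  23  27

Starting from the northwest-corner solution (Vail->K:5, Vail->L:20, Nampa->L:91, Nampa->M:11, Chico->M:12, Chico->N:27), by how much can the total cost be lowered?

Current plan cost = 5·5 + 20·7 + 91·13 + 11·10 + 12·6 + 27·10 = 1800.
Optimal plan:
  Vail to N: 25 kL
  Nampa to K: 5 kL
  Nampa to L: 72 kL
  Nampa to M: 23 kL
  Nampa to N: 2 kL
  Chico to L: 39 kL
Optimal cost = 1483.
Saving = 1800 − 1483 = 317.

317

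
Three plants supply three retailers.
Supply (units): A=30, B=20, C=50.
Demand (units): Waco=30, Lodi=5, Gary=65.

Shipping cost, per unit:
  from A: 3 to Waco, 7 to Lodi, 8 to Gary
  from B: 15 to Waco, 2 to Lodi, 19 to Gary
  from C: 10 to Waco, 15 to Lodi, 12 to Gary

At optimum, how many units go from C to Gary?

The minimum-cost plan:
  A to Waco: 30 × 3 = 90
  B to Lodi: 5 × 2 = 10
  B to Gary: 15 × 19 = 285
  C to Gary: 50 × 12 = 600
Total cost = 985.
So C→Gary carries 50 units.

50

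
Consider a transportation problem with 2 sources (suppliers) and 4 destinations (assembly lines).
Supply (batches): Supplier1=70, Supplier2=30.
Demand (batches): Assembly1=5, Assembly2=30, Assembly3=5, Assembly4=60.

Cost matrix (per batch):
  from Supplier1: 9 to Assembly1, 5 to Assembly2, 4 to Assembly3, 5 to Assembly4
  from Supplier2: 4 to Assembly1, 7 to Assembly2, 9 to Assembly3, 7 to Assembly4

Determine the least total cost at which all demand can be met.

540

One minimum-cost allocation:
  Supplier1–Assembly2: 30 × 5 = 150
  Supplier1–Assembly3: 5 × 4 = 20
  Supplier1–Assembly4: 35 × 5 = 175
  Supplier2–Assembly1: 5 × 4 = 20
  Supplier2–Assembly4: 25 × 7 = 175
Total = 150 + 20 + 175 + 20 + 175 = 540.
(Supply check: Supplier1 ships 70; Supplier2 ships 30.)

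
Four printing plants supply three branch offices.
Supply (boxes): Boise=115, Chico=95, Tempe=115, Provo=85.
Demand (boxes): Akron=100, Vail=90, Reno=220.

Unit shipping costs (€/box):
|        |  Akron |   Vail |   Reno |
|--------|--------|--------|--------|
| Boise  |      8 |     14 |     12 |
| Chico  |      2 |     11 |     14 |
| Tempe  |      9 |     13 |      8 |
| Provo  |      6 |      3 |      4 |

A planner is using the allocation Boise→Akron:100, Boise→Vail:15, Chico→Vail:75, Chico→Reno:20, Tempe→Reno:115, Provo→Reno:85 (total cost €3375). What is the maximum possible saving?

640

Current plan cost = 100·8 + 15·14 + 75·11 + 20·14 + 115·8 + 85·4 = €3375.
Optimal plan:
  Boise to Akron: 5 × €8 = €40
  Boise to Vail: 5 × €14 = €70
  Boise to Reno: 105 × €12 = €1260
  Chico to Akron: 95 × €2 = €190
  Tempe to Reno: 115 × €8 = €920
  Provo to Vail: 85 × €3 = €255
Optimal cost = €2735.
Saving = 3375 − 2735 = €640.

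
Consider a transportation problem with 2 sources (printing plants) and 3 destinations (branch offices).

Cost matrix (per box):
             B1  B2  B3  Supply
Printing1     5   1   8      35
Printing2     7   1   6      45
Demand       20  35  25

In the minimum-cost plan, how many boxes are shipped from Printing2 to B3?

Optimal shipments:
  Printing1→B1: 20 × 5 = 100
  Printing1→B2: 15 × 1 = 15
  Printing2→B2: 20 × 1 = 20
  Printing2→B3: 25 × 6 = 150
Total cost = 285.
So Printing2→B3 carries 25 boxes.

25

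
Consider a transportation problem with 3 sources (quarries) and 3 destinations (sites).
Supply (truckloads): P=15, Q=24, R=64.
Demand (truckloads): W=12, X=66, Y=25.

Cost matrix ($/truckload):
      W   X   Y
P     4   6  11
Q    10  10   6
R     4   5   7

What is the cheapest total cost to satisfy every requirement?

One minimum-cost allocation:
  P–W: 12 × $4 = $48
  P–X: 3 × $6 = $18
  Q–Y: 24 × $6 = $144
  R–X: 63 × $5 = $315
  R–Y: 1 × $7 = $7
Total = 48 + 18 + 144 + 315 + 7 = $532.

532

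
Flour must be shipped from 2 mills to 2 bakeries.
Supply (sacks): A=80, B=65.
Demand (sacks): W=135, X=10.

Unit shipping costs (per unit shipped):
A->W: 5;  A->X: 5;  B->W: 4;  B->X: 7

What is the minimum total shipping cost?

One minimum-cost allocation:
  A->W: 70 × 5 = 350
  A->X: 10 × 5 = 50
  B->W: 65 × 4 = 260
Total = 350 + 50 + 260 = 660.

660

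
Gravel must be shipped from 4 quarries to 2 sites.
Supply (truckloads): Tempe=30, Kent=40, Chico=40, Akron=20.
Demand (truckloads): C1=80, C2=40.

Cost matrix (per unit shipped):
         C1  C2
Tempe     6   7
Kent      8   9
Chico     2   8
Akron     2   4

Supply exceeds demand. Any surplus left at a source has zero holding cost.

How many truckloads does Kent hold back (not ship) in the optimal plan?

10

Minimum-cost shipments:
  Tempe->C2: 30 × 7 = 210
  Kent->C1: 20 × 8 = 160
  Kent->C2: 10 × 9 = 90
  Chico->C1: 40 × 2 = 80
  Akron->C1: 20 × 2 = 40
Total cost = 580.
Kent ships 30 of its 40, leaving 10.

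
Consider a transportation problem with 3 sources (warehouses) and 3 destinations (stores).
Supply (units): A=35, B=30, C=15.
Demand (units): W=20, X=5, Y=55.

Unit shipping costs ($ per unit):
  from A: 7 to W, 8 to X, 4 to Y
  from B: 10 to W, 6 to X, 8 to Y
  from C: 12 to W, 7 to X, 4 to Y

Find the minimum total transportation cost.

Optimal allocation:
  A→Y: 35 × $4 = $140
  B→W: 20 × $10 = $200
  B→X: 5 × $6 = $30
  B→Y: 5 × $8 = $40
  C→Y: 15 × $4 = $60
Total = 140 + 200 + 30 + 40 + 60 = $470.

470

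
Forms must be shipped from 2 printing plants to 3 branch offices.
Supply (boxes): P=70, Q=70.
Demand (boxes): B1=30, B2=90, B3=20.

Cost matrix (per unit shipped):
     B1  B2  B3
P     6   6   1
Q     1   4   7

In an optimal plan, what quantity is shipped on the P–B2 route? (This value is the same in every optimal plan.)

50

Solving gives:
  P→B2: 50 × 6 = 300
  P→B3: 20 × 1 = 20
  Q→B1: 30 × 1 = 30
  Q→B2: 40 × 4 = 160
Total cost = 510.
So P→B2 carries 50 boxes.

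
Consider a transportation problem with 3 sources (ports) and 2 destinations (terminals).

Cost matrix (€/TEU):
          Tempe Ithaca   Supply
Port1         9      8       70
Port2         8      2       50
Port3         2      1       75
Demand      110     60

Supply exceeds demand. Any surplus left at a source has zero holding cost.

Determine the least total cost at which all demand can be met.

An optimal shipping plan:
  Port1->Tempe: 35 TEU
  Port1->Ithaca: 10 TEU
  Port2->Ithaca: 50 TEU
  Port3->Tempe: 75 TEU
Total cost = €645.
(Supply check: Port1 ships 45; Port2 ships 50; Port3 ships 75.)

645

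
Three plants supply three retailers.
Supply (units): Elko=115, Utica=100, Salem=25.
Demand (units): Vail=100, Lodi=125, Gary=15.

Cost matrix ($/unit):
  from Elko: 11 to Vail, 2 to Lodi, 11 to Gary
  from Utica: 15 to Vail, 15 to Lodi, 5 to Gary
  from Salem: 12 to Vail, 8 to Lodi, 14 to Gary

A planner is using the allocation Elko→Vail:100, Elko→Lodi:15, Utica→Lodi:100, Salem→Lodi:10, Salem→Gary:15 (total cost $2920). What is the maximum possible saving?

Current plan cost = 100·11 + 15·2 + 100·15 + 10·8 + 15·14 = $2920.
Optimal plan:
  Elko–Lodi: 115 × $2 = $230
  Utica–Vail: 85 × $15 = $1275
  Utica–Gary: 15 × $5 = $75
  Salem–Vail: 15 × $12 = $180
  Salem–Lodi: 10 × $8 = $80
Optimal cost = $1840.
Saving = 2920 − 1840 = $1080.

1080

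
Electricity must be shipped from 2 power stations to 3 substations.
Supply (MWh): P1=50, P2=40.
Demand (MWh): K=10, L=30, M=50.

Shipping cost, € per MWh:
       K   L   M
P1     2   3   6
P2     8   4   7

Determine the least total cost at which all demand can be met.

A cheapest plan:
  P1->K: 10 × €2 = €20
  P1->L: 30 × €3 = €90
  P1->M: 10 × €6 = €60
  P2->M: 40 × €7 = €280
Total = 20 + 90 + 60 + 280 = €450.
(Supply check: P1 ships 50; P2 ships 40.)

450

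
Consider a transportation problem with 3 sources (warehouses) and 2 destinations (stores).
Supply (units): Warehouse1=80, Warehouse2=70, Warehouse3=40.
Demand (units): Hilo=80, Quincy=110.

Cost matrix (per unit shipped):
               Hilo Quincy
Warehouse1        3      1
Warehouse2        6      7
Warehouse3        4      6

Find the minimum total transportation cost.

690

Optimal allocation:
  Warehouse1 to Quincy: 80 × 1 = 80
  Warehouse2 to Hilo: 40 × 6 = 240
  Warehouse2 to Quincy: 30 × 7 = 210
  Warehouse3 to Hilo: 40 × 4 = 160
Total = 80 + 240 + 210 + 160 = 690.
(Supply check: Warehouse1 ships 80; Warehouse2 ships 70; Warehouse3 ships 40.)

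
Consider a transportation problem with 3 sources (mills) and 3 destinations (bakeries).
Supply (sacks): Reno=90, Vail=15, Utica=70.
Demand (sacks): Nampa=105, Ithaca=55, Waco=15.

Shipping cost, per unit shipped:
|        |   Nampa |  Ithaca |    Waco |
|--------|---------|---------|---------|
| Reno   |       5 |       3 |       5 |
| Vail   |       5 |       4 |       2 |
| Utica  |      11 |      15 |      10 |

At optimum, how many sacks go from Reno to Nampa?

35

The minimum-cost plan:
  Reno to Nampa: 35 × 5 = 175
  Reno to Ithaca: 55 × 3 = 165
  Vail to Waco: 15 × 2 = 30
  Utica to Nampa: 70 × 11 = 770
Total cost = 1140.
So Reno→Nampa carries 35 sacks.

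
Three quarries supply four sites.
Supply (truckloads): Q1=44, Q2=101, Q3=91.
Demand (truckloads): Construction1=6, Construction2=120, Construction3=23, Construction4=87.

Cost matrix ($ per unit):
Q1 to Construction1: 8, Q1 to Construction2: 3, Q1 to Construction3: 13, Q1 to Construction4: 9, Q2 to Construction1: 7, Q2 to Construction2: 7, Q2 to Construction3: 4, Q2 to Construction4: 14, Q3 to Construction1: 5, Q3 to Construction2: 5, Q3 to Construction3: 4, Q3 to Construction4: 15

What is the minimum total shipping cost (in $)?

Optimal allocation:
  Q1->Construction4: 44 × $9 = $396
  Q2->Construction2: 35 × $7 = $245
  Q2->Construction3: 23 × $4 = $92
  Q2->Construction4: 43 × $14 = $602
  Q3->Construction1: 6 × $5 = $30
  Q3->Construction2: 85 × $5 = $425
Total = 396 + 245 + 92 + 602 + 30 + 425 = $1790.

1790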